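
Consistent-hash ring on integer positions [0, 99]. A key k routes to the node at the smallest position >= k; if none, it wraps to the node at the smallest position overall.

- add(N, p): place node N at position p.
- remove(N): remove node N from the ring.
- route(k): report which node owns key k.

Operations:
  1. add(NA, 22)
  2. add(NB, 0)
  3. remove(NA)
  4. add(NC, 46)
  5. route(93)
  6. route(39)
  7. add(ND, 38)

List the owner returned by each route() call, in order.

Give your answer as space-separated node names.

Answer: NB NC

Derivation:
Op 1: add NA@22 -> ring=[22:NA]
Op 2: add NB@0 -> ring=[0:NB,22:NA]
Op 3: remove NA -> ring=[0:NB]
Op 4: add NC@46 -> ring=[0:NB,46:NC]
Op 5: route key 93: none >= 93, wrap to smallest pos 0 -> NB
Op 6: route key 39: smallest pos >= 39 is 46 -> NC
Op 7: add ND@38 -> ring=[0:NB,38:ND,46:NC]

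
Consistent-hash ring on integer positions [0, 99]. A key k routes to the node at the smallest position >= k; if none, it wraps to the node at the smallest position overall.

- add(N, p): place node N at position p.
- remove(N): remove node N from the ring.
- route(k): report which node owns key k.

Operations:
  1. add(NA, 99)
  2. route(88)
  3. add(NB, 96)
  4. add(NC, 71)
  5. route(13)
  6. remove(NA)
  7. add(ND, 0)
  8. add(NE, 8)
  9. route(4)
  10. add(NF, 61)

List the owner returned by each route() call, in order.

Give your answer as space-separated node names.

Op 1: add NA@99 -> ring=[99:NA]
Op 2: route key 88: smallest pos >= 88 is 99 -> NA
Op 3: add NB@96 -> ring=[96:NB,99:NA]
Op 4: add NC@71 -> ring=[71:NC,96:NB,99:NA]
Op 5: route key 13: smallest pos >= 13 is 71 -> NC
Op 6: remove NA -> ring=[71:NC,96:NB]
Op 7: add ND@0 -> ring=[0:ND,71:NC,96:NB]
Op 8: add NE@8 -> ring=[0:ND,8:NE,71:NC,96:NB]
Op 9: route key 4: smallest pos >= 4 is 8 -> NE
Op 10: add NF@61 -> ring=[0:ND,8:NE,61:NF,71:NC,96:NB]

Answer: NA NC NE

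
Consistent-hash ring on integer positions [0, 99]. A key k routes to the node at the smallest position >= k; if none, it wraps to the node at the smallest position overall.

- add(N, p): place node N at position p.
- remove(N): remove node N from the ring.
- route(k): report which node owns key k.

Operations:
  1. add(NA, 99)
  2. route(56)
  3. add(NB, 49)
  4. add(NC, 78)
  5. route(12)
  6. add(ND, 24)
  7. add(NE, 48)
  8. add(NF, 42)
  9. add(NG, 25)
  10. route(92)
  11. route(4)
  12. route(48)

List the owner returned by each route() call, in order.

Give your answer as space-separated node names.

Op 1: add NA@99 -> ring=[99:NA]
Op 2: route key 56: smallest pos >= 56 is 99 -> NA
Op 3: add NB@49 -> ring=[49:NB,99:NA]
Op 4: add NC@78 -> ring=[49:NB,78:NC,99:NA]
Op 5: route key 12: smallest pos >= 12 is 49 -> NB
Op 6: add ND@24 -> ring=[24:ND,49:NB,78:NC,99:NA]
Op 7: add NE@48 -> ring=[24:ND,48:NE,49:NB,78:NC,99:NA]
Op 8: add NF@42 -> ring=[24:ND,42:NF,48:NE,49:NB,78:NC,99:NA]
Op 9: add NG@25 -> ring=[24:ND,25:NG,42:NF,48:NE,49:NB,78:NC,99:NA]
Op 10: route key 92: smallest pos >= 92 is 99 -> NA
Op 11: route key 4: smallest pos >= 4 is 24 -> ND
Op 12: route key 48: smallest pos >= 48 is 48 -> NE

Answer: NA NB NA ND NE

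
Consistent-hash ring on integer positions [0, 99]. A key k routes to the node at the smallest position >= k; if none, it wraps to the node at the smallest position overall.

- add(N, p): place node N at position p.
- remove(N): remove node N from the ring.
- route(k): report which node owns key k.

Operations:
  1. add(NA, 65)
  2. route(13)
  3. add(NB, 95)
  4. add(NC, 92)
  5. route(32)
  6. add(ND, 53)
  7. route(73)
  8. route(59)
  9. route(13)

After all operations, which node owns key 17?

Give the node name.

Answer: ND

Derivation:
Op 1: add NA@65 -> ring=[65:NA]
Op 2: route key 13: smallest pos >= 13 is 65 -> NA
Op 3: add NB@95 -> ring=[65:NA,95:NB]
Op 4: add NC@92 -> ring=[65:NA,92:NC,95:NB]
Op 5: route key 32: smallest pos >= 32 is 65 -> NA
Op 6: add ND@53 -> ring=[53:ND,65:NA,92:NC,95:NB]
Op 7: route key 73: smallest pos >= 73 is 92 -> NC
Op 8: route key 59: smallest pos >= 59 is 65 -> NA
Op 9: route key 13: smallest pos >= 13 is 53 -> ND
Final route key 17: smallest pos >= 17 is 53 -> ND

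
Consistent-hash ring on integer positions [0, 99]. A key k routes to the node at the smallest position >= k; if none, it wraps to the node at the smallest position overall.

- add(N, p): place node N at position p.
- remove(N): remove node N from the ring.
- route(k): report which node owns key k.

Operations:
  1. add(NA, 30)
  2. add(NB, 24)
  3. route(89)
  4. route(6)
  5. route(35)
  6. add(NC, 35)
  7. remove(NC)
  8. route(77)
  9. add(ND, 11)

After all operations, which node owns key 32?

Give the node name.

Answer: ND

Derivation:
Op 1: add NA@30 -> ring=[30:NA]
Op 2: add NB@24 -> ring=[24:NB,30:NA]
Op 3: route key 89: none >= 89, wrap to smallest pos 24 -> NB
Op 4: route key 6: smallest pos >= 6 is 24 -> NB
Op 5: route key 35: none >= 35, wrap to smallest pos 24 -> NB
Op 6: add NC@35 -> ring=[24:NB,30:NA,35:NC]
Op 7: remove NC -> ring=[24:NB,30:NA]
Op 8: route key 77: none >= 77, wrap to smallest pos 24 -> NB
Op 9: add ND@11 -> ring=[11:ND,24:NB,30:NA]
Final route key 32: none >= 32, wrap to smallest pos 11 -> ND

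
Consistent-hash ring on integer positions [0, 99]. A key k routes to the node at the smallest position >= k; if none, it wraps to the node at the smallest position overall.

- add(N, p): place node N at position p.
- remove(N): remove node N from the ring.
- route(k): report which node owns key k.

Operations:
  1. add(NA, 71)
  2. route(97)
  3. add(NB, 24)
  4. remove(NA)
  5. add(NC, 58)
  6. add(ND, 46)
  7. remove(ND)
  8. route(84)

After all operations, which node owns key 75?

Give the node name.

Answer: NB

Derivation:
Op 1: add NA@71 -> ring=[71:NA]
Op 2: route key 97: none >= 97, wrap to smallest pos 71 -> NA
Op 3: add NB@24 -> ring=[24:NB,71:NA]
Op 4: remove NA -> ring=[24:NB]
Op 5: add NC@58 -> ring=[24:NB,58:NC]
Op 6: add ND@46 -> ring=[24:NB,46:ND,58:NC]
Op 7: remove ND -> ring=[24:NB,58:NC]
Op 8: route key 84: none >= 84, wrap to smallest pos 24 -> NB
Final route key 75: none >= 75, wrap to smallest pos 24 -> NB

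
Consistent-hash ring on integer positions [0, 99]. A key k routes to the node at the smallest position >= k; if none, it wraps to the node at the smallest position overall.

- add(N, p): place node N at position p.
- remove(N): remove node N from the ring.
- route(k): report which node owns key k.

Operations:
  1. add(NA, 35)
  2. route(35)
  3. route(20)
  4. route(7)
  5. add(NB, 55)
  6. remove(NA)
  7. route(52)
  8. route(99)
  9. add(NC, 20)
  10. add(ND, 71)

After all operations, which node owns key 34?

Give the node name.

Answer: NB

Derivation:
Op 1: add NA@35 -> ring=[35:NA]
Op 2: route key 35: smallest pos >= 35 is 35 -> NA
Op 3: route key 20: smallest pos >= 20 is 35 -> NA
Op 4: route key 7: smallest pos >= 7 is 35 -> NA
Op 5: add NB@55 -> ring=[35:NA,55:NB]
Op 6: remove NA -> ring=[55:NB]
Op 7: route key 52: smallest pos >= 52 is 55 -> NB
Op 8: route key 99: none >= 99, wrap to smallest pos 55 -> NB
Op 9: add NC@20 -> ring=[20:NC,55:NB]
Op 10: add ND@71 -> ring=[20:NC,55:NB,71:ND]
Final route key 34: smallest pos >= 34 is 55 -> NB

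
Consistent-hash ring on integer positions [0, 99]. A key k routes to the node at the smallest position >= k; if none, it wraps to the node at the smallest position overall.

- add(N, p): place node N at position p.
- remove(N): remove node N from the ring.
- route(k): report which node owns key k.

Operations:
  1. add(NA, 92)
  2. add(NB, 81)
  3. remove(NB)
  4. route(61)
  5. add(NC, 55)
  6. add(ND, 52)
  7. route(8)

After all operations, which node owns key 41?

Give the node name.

Answer: ND

Derivation:
Op 1: add NA@92 -> ring=[92:NA]
Op 2: add NB@81 -> ring=[81:NB,92:NA]
Op 3: remove NB -> ring=[92:NA]
Op 4: route key 61: smallest pos >= 61 is 92 -> NA
Op 5: add NC@55 -> ring=[55:NC,92:NA]
Op 6: add ND@52 -> ring=[52:ND,55:NC,92:NA]
Op 7: route key 8: smallest pos >= 8 is 52 -> ND
Final route key 41: smallest pos >= 41 is 52 -> ND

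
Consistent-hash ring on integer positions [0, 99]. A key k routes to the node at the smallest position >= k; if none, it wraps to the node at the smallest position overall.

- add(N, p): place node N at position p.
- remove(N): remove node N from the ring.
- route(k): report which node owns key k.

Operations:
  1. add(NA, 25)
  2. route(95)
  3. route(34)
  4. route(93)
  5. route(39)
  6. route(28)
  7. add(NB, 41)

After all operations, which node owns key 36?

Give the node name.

Answer: NB

Derivation:
Op 1: add NA@25 -> ring=[25:NA]
Op 2: route key 95: none >= 95, wrap to smallest pos 25 -> NA
Op 3: route key 34: none >= 34, wrap to smallest pos 25 -> NA
Op 4: route key 93: none >= 93, wrap to smallest pos 25 -> NA
Op 5: route key 39: none >= 39, wrap to smallest pos 25 -> NA
Op 6: route key 28: none >= 28, wrap to smallest pos 25 -> NA
Op 7: add NB@41 -> ring=[25:NA,41:NB]
Final route key 36: smallest pos >= 36 is 41 -> NB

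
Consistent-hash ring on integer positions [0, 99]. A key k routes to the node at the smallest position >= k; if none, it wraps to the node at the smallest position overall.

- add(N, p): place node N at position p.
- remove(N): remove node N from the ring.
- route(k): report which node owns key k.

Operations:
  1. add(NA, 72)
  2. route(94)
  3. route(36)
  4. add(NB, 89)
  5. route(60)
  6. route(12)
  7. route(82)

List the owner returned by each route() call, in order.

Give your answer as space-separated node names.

Answer: NA NA NA NA NB

Derivation:
Op 1: add NA@72 -> ring=[72:NA]
Op 2: route key 94: none >= 94, wrap to smallest pos 72 -> NA
Op 3: route key 36: smallest pos >= 36 is 72 -> NA
Op 4: add NB@89 -> ring=[72:NA,89:NB]
Op 5: route key 60: smallest pos >= 60 is 72 -> NA
Op 6: route key 12: smallest pos >= 12 is 72 -> NA
Op 7: route key 82: smallest pos >= 82 is 89 -> NB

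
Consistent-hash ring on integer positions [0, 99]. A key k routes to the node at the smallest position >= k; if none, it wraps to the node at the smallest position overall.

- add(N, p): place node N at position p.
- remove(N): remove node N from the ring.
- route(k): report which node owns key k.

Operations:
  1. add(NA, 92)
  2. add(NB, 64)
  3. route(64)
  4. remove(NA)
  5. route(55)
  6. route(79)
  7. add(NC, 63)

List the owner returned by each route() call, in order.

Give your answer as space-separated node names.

Answer: NB NB NB

Derivation:
Op 1: add NA@92 -> ring=[92:NA]
Op 2: add NB@64 -> ring=[64:NB,92:NA]
Op 3: route key 64: smallest pos >= 64 is 64 -> NB
Op 4: remove NA -> ring=[64:NB]
Op 5: route key 55: smallest pos >= 55 is 64 -> NB
Op 6: route key 79: none >= 79, wrap to smallest pos 64 -> NB
Op 7: add NC@63 -> ring=[63:NC,64:NB]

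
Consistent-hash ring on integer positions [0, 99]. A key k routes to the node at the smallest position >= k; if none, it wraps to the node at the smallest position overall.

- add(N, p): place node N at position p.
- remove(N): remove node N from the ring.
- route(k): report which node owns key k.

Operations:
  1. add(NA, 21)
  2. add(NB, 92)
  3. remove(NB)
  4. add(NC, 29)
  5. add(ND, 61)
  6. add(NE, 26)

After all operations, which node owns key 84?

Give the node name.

Op 1: add NA@21 -> ring=[21:NA]
Op 2: add NB@92 -> ring=[21:NA,92:NB]
Op 3: remove NB -> ring=[21:NA]
Op 4: add NC@29 -> ring=[21:NA,29:NC]
Op 5: add ND@61 -> ring=[21:NA,29:NC,61:ND]
Op 6: add NE@26 -> ring=[21:NA,26:NE,29:NC,61:ND]
Final route key 84: none >= 84, wrap to smallest pos 21 -> NA

Answer: NA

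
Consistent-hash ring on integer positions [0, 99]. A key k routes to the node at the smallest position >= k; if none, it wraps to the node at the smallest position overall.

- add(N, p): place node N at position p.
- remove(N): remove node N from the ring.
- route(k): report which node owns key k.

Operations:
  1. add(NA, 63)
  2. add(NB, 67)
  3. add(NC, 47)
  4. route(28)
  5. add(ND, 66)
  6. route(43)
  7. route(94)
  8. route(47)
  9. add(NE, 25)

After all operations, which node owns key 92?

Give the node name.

Op 1: add NA@63 -> ring=[63:NA]
Op 2: add NB@67 -> ring=[63:NA,67:NB]
Op 3: add NC@47 -> ring=[47:NC,63:NA,67:NB]
Op 4: route key 28: smallest pos >= 28 is 47 -> NC
Op 5: add ND@66 -> ring=[47:NC,63:NA,66:ND,67:NB]
Op 6: route key 43: smallest pos >= 43 is 47 -> NC
Op 7: route key 94: none >= 94, wrap to smallest pos 47 -> NC
Op 8: route key 47: smallest pos >= 47 is 47 -> NC
Op 9: add NE@25 -> ring=[25:NE,47:NC,63:NA,66:ND,67:NB]
Final route key 92: none >= 92, wrap to smallest pos 25 -> NE

Answer: NE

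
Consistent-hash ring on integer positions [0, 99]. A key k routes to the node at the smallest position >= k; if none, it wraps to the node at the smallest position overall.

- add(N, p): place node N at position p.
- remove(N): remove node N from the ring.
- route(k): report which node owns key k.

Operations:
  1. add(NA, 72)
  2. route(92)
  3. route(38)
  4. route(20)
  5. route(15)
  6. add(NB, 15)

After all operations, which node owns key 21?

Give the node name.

Op 1: add NA@72 -> ring=[72:NA]
Op 2: route key 92: none >= 92, wrap to smallest pos 72 -> NA
Op 3: route key 38: smallest pos >= 38 is 72 -> NA
Op 4: route key 20: smallest pos >= 20 is 72 -> NA
Op 5: route key 15: smallest pos >= 15 is 72 -> NA
Op 6: add NB@15 -> ring=[15:NB,72:NA]
Final route key 21: smallest pos >= 21 is 72 -> NA

Answer: NA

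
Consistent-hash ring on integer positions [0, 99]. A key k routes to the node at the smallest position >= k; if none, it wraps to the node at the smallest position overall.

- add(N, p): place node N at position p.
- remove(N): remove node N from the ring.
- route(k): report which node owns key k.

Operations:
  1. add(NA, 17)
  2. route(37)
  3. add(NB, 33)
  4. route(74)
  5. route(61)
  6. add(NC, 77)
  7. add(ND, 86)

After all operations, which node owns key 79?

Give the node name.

Op 1: add NA@17 -> ring=[17:NA]
Op 2: route key 37: none >= 37, wrap to smallest pos 17 -> NA
Op 3: add NB@33 -> ring=[17:NA,33:NB]
Op 4: route key 74: none >= 74, wrap to smallest pos 17 -> NA
Op 5: route key 61: none >= 61, wrap to smallest pos 17 -> NA
Op 6: add NC@77 -> ring=[17:NA,33:NB,77:NC]
Op 7: add ND@86 -> ring=[17:NA,33:NB,77:NC,86:ND]
Final route key 79: smallest pos >= 79 is 86 -> ND

Answer: ND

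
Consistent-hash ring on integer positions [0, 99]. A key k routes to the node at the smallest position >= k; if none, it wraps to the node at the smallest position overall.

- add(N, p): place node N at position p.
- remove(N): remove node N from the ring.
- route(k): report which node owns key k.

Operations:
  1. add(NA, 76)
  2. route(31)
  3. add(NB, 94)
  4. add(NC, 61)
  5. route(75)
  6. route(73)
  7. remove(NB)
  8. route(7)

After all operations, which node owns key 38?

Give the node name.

Op 1: add NA@76 -> ring=[76:NA]
Op 2: route key 31: smallest pos >= 31 is 76 -> NA
Op 3: add NB@94 -> ring=[76:NA,94:NB]
Op 4: add NC@61 -> ring=[61:NC,76:NA,94:NB]
Op 5: route key 75: smallest pos >= 75 is 76 -> NA
Op 6: route key 73: smallest pos >= 73 is 76 -> NA
Op 7: remove NB -> ring=[61:NC,76:NA]
Op 8: route key 7: smallest pos >= 7 is 61 -> NC
Final route key 38: smallest pos >= 38 is 61 -> NC

Answer: NC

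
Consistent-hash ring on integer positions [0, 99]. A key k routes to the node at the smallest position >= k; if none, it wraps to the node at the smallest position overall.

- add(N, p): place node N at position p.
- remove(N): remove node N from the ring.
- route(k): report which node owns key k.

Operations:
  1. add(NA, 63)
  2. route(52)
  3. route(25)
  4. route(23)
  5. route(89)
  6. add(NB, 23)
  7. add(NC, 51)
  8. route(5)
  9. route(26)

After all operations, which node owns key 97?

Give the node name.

Op 1: add NA@63 -> ring=[63:NA]
Op 2: route key 52: smallest pos >= 52 is 63 -> NA
Op 3: route key 25: smallest pos >= 25 is 63 -> NA
Op 4: route key 23: smallest pos >= 23 is 63 -> NA
Op 5: route key 89: none >= 89, wrap to smallest pos 63 -> NA
Op 6: add NB@23 -> ring=[23:NB,63:NA]
Op 7: add NC@51 -> ring=[23:NB,51:NC,63:NA]
Op 8: route key 5: smallest pos >= 5 is 23 -> NB
Op 9: route key 26: smallest pos >= 26 is 51 -> NC
Final route key 97: none >= 97, wrap to smallest pos 23 -> NB

Answer: NB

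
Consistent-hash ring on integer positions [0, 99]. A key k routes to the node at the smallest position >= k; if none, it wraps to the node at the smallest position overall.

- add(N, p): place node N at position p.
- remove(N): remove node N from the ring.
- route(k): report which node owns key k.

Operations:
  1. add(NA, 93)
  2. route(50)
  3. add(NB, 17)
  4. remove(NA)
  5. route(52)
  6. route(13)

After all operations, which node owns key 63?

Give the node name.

Answer: NB

Derivation:
Op 1: add NA@93 -> ring=[93:NA]
Op 2: route key 50: smallest pos >= 50 is 93 -> NA
Op 3: add NB@17 -> ring=[17:NB,93:NA]
Op 4: remove NA -> ring=[17:NB]
Op 5: route key 52: none >= 52, wrap to smallest pos 17 -> NB
Op 6: route key 13: smallest pos >= 13 is 17 -> NB
Final route key 63: none >= 63, wrap to smallest pos 17 -> NB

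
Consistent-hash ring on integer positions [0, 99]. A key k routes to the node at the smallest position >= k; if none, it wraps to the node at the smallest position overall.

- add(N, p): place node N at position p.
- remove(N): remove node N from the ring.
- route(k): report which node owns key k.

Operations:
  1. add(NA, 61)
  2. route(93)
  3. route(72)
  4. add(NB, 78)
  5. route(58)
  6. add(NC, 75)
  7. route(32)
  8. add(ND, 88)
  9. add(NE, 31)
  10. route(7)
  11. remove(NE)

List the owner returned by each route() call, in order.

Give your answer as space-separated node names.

Op 1: add NA@61 -> ring=[61:NA]
Op 2: route key 93: none >= 93, wrap to smallest pos 61 -> NA
Op 3: route key 72: none >= 72, wrap to smallest pos 61 -> NA
Op 4: add NB@78 -> ring=[61:NA,78:NB]
Op 5: route key 58: smallest pos >= 58 is 61 -> NA
Op 6: add NC@75 -> ring=[61:NA,75:NC,78:NB]
Op 7: route key 32: smallest pos >= 32 is 61 -> NA
Op 8: add ND@88 -> ring=[61:NA,75:NC,78:NB,88:ND]
Op 9: add NE@31 -> ring=[31:NE,61:NA,75:NC,78:NB,88:ND]
Op 10: route key 7: smallest pos >= 7 is 31 -> NE
Op 11: remove NE -> ring=[61:NA,75:NC,78:NB,88:ND]

Answer: NA NA NA NA NE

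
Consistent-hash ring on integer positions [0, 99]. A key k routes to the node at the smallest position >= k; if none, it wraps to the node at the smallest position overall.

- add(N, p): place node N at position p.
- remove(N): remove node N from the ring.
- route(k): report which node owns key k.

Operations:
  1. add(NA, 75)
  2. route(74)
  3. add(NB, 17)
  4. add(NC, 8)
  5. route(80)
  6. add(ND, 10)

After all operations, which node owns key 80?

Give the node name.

Answer: NC

Derivation:
Op 1: add NA@75 -> ring=[75:NA]
Op 2: route key 74: smallest pos >= 74 is 75 -> NA
Op 3: add NB@17 -> ring=[17:NB,75:NA]
Op 4: add NC@8 -> ring=[8:NC,17:NB,75:NA]
Op 5: route key 80: none >= 80, wrap to smallest pos 8 -> NC
Op 6: add ND@10 -> ring=[8:NC,10:ND,17:NB,75:NA]
Final route key 80: none >= 80, wrap to smallest pos 8 -> NC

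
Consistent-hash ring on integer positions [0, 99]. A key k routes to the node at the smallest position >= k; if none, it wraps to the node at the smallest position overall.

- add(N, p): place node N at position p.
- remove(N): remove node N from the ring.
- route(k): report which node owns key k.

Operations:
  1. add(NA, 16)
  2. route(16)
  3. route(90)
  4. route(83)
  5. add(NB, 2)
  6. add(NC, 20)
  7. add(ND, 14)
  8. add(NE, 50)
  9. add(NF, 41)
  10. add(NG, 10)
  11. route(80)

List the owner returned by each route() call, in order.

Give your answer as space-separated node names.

Op 1: add NA@16 -> ring=[16:NA]
Op 2: route key 16: smallest pos >= 16 is 16 -> NA
Op 3: route key 90: none >= 90, wrap to smallest pos 16 -> NA
Op 4: route key 83: none >= 83, wrap to smallest pos 16 -> NA
Op 5: add NB@2 -> ring=[2:NB,16:NA]
Op 6: add NC@20 -> ring=[2:NB,16:NA,20:NC]
Op 7: add ND@14 -> ring=[2:NB,14:ND,16:NA,20:NC]
Op 8: add NE@50 -> ring=[2:NB,14:ND,16:NA,20:NC,50:NE]
Op 9: add NF@41 -> ring=[2:NB,14:ND,16:NA,20:NC,41:NF,50:NE]
Op 10: add NG@10 -> ring=[2:NB,10:NG,14:ND,16:NA,20:NC,41:NF,50:NE]
Op 11: route key 80: none >= 80, wrap to smallest pos 2 -> NB

Answer: NA NA NA NB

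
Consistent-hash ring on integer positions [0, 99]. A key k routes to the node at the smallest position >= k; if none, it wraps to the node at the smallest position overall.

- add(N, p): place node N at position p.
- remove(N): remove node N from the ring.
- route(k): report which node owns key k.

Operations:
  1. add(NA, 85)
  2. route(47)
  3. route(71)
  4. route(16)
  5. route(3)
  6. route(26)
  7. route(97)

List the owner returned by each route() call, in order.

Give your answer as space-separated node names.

Op 1: add NA@85 -> ring=[85:NA]
Op 2: route key 47: smallest pos >= 47 is 85 -> NA
Op 3: route key 71: smallest pos >= 71 is 85 -> NA
Op 4: route key 16: smallest pos >= 16 is 85 -> NA
Op 5: route key 3: smallest pos >= 3 is 85 -> NA
Op 6: route key 26: smallest pos >= 26 is 85 -> NA
Op 7: route key 97: none >= 97, wrap to smallest pos 85 -> NA

Answer: NA NA NA NA NA NA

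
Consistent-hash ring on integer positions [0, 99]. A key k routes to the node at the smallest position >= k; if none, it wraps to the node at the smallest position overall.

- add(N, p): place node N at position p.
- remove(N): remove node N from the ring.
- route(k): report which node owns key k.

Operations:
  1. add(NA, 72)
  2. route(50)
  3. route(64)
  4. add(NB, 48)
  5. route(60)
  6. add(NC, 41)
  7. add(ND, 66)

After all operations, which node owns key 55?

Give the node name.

Answer: ND

Derivation:
Op 1: add NA@72 -> ring=[72:NA]
Op 2: route key 50: smallest pos >= 50 is 72 -> NA
Op 3: route key 64: smallest pos >= 64 is 72 -> NA
Op 4: add NB@48 -> ring=[48:NB,72:NA]
Op 5: route key 60: smallest pos >= 60 is 72 -> NA
Op 6: add NC@41 -> ring=[41:NC,48:NB,72:NA]
Op 7: add ND@66 -> ring=[41:NC,48:NB,66:ND,72:NA]
Final route key 55: smallest pos >= 55 is 66 -> ND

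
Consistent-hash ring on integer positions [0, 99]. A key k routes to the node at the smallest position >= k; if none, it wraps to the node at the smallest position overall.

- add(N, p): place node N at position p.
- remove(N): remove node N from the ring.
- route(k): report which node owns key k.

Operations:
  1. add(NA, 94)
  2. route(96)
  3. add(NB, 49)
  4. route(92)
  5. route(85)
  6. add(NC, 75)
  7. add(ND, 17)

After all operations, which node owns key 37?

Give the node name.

Answer: NB

Derivation:
Op 1: add NA@94 -> ring=[94:NA]
Op 2: route key 96: none >= 96, wrap to smallest pos 94 -> NA
Op 3: add NB@49 -> ring=[49:NB,94:NA]
Op 4: route key 92: smallest pos >= 92 is 94 -> NA
Op 5: route key 85: smallest pos >= 85 is 94 -> NA
Op 6: add NC@75 -> ring=[49:NB,75:NC,94:NA]
Op 7: add ND@17 -> ring=[17:ND,49:NB,75:NC,94:NA]
Final route key 37: smallest pos >= 37 is 49 -> NB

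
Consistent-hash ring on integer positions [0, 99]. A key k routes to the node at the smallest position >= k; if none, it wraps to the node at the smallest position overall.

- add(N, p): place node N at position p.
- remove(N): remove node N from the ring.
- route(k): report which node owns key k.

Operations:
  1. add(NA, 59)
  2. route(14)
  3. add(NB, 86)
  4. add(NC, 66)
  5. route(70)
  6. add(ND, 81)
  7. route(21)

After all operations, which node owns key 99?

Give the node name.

Answer: NA

Derivation:
Op 1: add NA@59 -> ring=[59:NA]
Op 2: route key 14: smallest pos >= 14 is 59 -> NA
Op 3: add NB@86 -> ring=[59:NA,86:NB]
Op 4: add NC@66 -> ring=[59:NA,66:NC,86:NB]
Op 5: route key 70: smallest pos >= 70 is 86 -> NB
Op 6: add ND@81 -> ring=[59:NA,66:NC,81:ND,86:NB]
Op 7: route key 21: smallest pos >= 21 is 59 -> NA
Final route key 99: none >= 99, wrap to smallest pos 59 -> NA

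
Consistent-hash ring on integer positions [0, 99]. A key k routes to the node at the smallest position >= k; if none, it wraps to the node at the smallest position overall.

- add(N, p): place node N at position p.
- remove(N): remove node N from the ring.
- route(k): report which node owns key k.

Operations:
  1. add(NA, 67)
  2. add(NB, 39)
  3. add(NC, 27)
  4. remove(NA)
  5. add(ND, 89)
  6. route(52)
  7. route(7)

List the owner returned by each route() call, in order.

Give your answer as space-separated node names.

Answer: ND NC

Derivation:
Op 1: add NA@67 -> ring=[67:NA]
Op 2: add NB@39 -> ring=[39:NB,67:NA]
Op 3: add NC@27 -> ring=[27:NC,39:NB,67:NA]
Op 4: remove NA -> ring=[27:NC,39:NB]
Op 5: add ND@89 -> ring=[27:NC,39:NB,89:ND]
Op 6: route key 52: smallest pos >= 52 is 89 -> ND
Op 7: route key 7: smallest pos >= 7 is 27 -> NC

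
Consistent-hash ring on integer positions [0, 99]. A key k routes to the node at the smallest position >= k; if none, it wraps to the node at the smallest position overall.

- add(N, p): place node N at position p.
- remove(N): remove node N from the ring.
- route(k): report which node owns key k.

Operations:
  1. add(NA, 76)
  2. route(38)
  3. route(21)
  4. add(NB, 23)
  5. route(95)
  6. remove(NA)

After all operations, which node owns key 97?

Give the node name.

Answer: NB

Derivation:
Op 1: add NA@76 -> ring=[76:NA]
Op 2: route key 38: smallest pos >= 38 is 76 -> NA
Op 3: route key 21: smallest pos >= 21 is 76 -> NA
Op 4: add NB@23 -> ring=[23:NB,76:NA]
Op 5: route key 95: none >= 95, wrap to smallest pos 23 -> NB
Op 6: remove NA -> ring=[23:NB]
Final route key 97: none >= 97, wrap to smallest pos 23 -> NB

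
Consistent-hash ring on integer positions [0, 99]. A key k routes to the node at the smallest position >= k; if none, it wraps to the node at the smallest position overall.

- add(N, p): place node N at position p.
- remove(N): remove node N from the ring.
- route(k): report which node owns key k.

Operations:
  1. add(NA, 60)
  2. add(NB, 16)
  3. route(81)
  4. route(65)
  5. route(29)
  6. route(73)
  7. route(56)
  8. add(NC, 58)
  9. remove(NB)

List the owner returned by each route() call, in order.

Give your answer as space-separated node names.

Answer: NB NB NA NB NA

Derivation:
Op 1: add NA@60 -> ring=[60:NA]
Op 2: add NB@16 -> ring=[16:NB,60:NA]
Op 3: route key 81: none >= 81, wrap to smallest pos 16 -> NB
Op 4: route key 65: none >= 65, wrap to smallest pos 16 -> NB
Op 5: route key 29: smallest pos >= 29 is 60 -> NA
Op 6: route key 73: none >= 73, wrap to smallest pos 16 -> NB
Op 7: route key 56: smallest pos >= 56 is 60 -> NA
Op 8: add NC@58 -> ring=[16:NB,58:NC,60:NA]
Op 9: remove NB -> ring=[58:NC,60:NA]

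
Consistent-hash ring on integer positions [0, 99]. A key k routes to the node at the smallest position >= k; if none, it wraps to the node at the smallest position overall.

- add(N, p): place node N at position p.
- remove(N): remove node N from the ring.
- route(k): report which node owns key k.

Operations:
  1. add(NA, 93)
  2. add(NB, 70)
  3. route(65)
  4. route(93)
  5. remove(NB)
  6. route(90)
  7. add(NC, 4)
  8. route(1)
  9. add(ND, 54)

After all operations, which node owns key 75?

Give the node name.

Op 1: add NA@93 -> ring=[93:NA]
Op 2: add NB@70 -> ring=[70:NB,93:NA]
Op 3: route key 65: smallest pos >= 65 is 70 -> NB
Op 4: route key 93: smallest pos >= 93 is 93 -> NA
Op 5: remove NB -> ring=[93:NA]
Op 6: route key 90: smallest pos >= 90 is 93 -> NA
Op 7: add NC@4 -> ring=[4:NC,93:NA]
Op 8: route key 1: smallest pos >= 1 is 4 -> NC
Op 9: add ND@54 -> ring=[4:NC,54:ND,93:NA]
Final route key 75: smallest pos >= 75 is 93 -> NA

Answer: NA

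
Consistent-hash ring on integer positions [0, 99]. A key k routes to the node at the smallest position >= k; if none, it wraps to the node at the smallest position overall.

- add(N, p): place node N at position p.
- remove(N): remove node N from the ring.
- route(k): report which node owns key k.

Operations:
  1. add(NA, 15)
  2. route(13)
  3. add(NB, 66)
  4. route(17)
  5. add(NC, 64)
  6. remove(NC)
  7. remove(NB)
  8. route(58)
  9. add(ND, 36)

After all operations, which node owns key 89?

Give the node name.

Op 1: add NA@15 -> ring=[15:NA]
Op 2: route key 13: smallest pos >= 13 is 15 -> NA
Op 3: add NB@66 -> ring=[15:NA,66:NB]
Op 4: route key 17: smallest pos >= 17 is 66 -> NB
Op 5: add NC@64 -> ring=[15:NA,64:NC,66:NB]
Op 6: remove NC -> ring=[15:NA,66:NB]
Op 7: remove NB -> ring=[15:NA]
Op 8: route key 58: none >= 58, wrap to smallest pos 15 -> NA
Op 9: add ND@36 -> ring=[15:NA,36:ND]
Final route key 89: none >= 89, wrap to smallest pos 15 -> NA

Answer: NA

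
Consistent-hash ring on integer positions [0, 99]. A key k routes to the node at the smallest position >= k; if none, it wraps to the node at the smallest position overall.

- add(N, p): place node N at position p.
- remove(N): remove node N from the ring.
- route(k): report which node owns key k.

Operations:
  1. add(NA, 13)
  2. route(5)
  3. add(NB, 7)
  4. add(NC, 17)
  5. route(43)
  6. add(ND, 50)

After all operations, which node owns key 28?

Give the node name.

Op 1: add NA@13 -> ring=[13:NA]
Op 2: route key 5: smallest pos >= 5 is 13 -> NA
Op 3: add NB@7 -> ring=[7:NB,13:NA]
Op 4: add NC@17 -> ring=[7:NB,13:NA,17:NC]
Op 5: route key 43: none >= 43, wrap to smallest pos 7 -> NB
Op 6: add ND@50 -> ring=[7:NB,13:NA,17:NC,50:ND]
Final route key 28: smallest pos >= 28 is 50 -> ND

Answer: ND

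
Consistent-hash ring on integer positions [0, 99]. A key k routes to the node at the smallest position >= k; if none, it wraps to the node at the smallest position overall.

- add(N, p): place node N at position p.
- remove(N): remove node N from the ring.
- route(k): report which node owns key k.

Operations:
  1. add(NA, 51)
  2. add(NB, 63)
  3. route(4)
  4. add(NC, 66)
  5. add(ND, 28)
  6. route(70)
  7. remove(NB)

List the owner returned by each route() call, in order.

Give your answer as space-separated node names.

Answer: NA ND

Derivation:
Op 1: add NA@51 -> ring=[51:NA]
Op 2: add NB@63 -> ring=[51:NA,63:NB]
Op 3: route key 4: smallest pos >= 4 is 51 -> NA
Op 4: add NC@66 -> ring=[51:NA,63:NB,66:NC]
Op 5: add ND@28 -> ring=[28:ND,51:NA,63:NB,66:NC]
Op 6: route key 70: none >= 70, wrap to smallest pos 28 -> ND
Op 7: remove NB -> ring=[28:ND,51:NA,66:NC]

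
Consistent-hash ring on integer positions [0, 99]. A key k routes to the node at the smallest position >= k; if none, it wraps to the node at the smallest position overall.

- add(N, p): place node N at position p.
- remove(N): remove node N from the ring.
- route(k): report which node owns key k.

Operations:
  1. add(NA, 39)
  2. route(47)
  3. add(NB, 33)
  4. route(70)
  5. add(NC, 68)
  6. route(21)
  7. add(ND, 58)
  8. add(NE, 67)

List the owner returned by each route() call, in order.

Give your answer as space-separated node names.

Op 1: add NA@39 -> ring=[39:NA]
Op 2: route key 47: none >= 47, wrap to smallest pos 39 -> NA
Op 3: add NB@33 -> ring=[33:NB,39:NA]
Op 4: route key 70: none >= 70, wrap to smallest pos 33 -> NB
Op 5: add NC@68 -> ring=[33:NB,39:NA,68:NC]
Op 6: route key 21: smallest pos >= 21 is 33 -> NB
Op 7: add ND@58 -> ring=[33:NB,39:NA,58:ND,68:NC]
Op 8: add NE@67 -> ring=[33:NB,39:NA,58:ND,67:NE,68:NC]

Answer: NA NB NB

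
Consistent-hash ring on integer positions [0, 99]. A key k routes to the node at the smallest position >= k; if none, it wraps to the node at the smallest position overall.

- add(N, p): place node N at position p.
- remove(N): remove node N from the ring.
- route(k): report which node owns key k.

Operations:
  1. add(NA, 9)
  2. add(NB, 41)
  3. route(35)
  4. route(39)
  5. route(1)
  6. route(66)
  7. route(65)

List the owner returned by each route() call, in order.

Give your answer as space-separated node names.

Op 1: add NA@9 -> ring=[9:NA]
Op 2: add NB@41 -> ring=[9:NA,41:NB]
Op 3: route key 35: smallest pos >= 35 is 41 -> NB
Op 4: route key 39: smallest pos >= 39 is 41 -> NB
Op 5: route key 1: smallest pos >= 1 is 9 -> NA
Op 6: route key 66: none >= 66, wrap to smallest pos 9 -> NA
Op 7: route key 65: none >= 65, wrap to smallest pos 9 -> NA

Answer: NB NB NA NA NA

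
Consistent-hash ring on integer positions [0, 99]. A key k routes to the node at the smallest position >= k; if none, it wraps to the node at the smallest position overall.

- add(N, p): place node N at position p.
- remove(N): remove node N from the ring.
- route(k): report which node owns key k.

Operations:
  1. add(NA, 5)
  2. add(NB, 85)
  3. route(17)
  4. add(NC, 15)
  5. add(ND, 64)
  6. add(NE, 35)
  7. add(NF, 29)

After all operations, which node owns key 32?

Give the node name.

Answer: NE

Derivation:
Op 1: add NA@5 -> ring=[5:NA]
Op 2: add NB@85 -> ring=[5:NA,85:NB]
Op 3: route key 17: smallest pos >= 17 is 85 -> NB
Op 4: add NC@15 -> ring=[5:NA,15:NC,85:NB]
Op 5: add ND@64 -> ring=[5:NA,15:NC,64:ND,85:NB]
Op 6: add NE@35 -> ring=[5:NA,15:NC,35:NE,64:ND,85:NB]
Op 7: add NF@29 -> ring=[5:NA,15:NC,29:NF,35:NE,64:ND,85:NB]
Final route key 32: smallest pos >= 32 is 35 -> NE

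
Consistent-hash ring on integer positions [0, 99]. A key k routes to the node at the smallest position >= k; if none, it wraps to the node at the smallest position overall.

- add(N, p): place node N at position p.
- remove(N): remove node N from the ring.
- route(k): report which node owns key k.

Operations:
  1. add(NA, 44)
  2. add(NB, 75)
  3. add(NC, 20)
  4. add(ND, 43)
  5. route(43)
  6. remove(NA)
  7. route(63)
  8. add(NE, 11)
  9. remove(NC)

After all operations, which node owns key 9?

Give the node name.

Answer: NE

Derivation:
Op 1: add NA@44 -> ring=[44:NA]
Op 2: add NB@75 -> ring=[44:NA,75:NB]
Op 3: add NC@20 -> ring=[20:NC,44:NA,75:NB]
Op 4: add ND@43 -> ring=[20:NC,43:ND,44:NA,75:NB]
Op 5: route key 43: smallest pos >= 43 is 43 -> ND
Op 6: remove NA -> ring=[20:NC,43:ND,75:NB]
Op 7: route key 63: smallest pos >= 63 is 75 -> NB
Op 8: add NE@11 -> ring=[11:NE,20:NC,43:ND,75:NB]
Op 9: remove NC -> ring=[11:NE,43:ND,75:NB]
Final route key 9: smallest pos >= 9 is 11 -> NE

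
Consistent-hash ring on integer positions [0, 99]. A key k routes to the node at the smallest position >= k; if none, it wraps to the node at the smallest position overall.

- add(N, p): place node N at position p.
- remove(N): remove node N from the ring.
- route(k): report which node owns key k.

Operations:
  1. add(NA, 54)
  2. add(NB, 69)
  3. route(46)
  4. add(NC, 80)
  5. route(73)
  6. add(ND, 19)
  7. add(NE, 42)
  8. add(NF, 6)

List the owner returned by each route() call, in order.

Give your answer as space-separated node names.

Answer: NA NC

Derivation:
Op 1: add NA@54 -> ring=[54:NA]
Op 2: add NB@69 -> ring=[54:NA,69:NB]
Op 3: route key 46: smallest pos >= 46 is 54 -> NA
Op 4: add NC@80 -> ring=[54:NA,69:NB,80:NC]
Op 5: route key 73: smallest pos >= 73 is 80 -> NC
Op 6: add ND@19 -> ring=[19:ND,54:NA,69:NB,80:NC]
Op 7: add NE@42 -> ring=[19:ND,42:NE,54:NA,69:NB,80:NC]
Op 8: add NF@6 -> ring=[6:NF,19:ND,42:NE,54:NA,69:NB,80:NC]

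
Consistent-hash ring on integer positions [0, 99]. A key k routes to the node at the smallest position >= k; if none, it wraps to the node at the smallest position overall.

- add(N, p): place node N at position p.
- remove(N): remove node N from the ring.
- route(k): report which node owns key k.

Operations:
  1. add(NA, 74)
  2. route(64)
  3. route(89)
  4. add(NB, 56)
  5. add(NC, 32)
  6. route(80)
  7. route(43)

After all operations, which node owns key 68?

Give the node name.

Answer: NA

Derivation:
Op 1: add NA@74 -> ring=[74:NA]
Op 2: route key 64: smallest pos >= 64 is 74 -> NA
Op 3: route key 89: none >= 89, wrap to smallest pos 74 -> NA
Op 4: add NB@56 -> ring=[56:NB,74:NA]
Op 5: add NC@32 -> ring=[32:NC,56:NB,74:NA]
Op 6: route key 80: none >= 80, wrap to smallest pos 32 -> NC
Op 7: route key 43: smallest pos >= 43 is 56 -> NB
Final route key 68: smallest pos >= 68 is 74 -> NA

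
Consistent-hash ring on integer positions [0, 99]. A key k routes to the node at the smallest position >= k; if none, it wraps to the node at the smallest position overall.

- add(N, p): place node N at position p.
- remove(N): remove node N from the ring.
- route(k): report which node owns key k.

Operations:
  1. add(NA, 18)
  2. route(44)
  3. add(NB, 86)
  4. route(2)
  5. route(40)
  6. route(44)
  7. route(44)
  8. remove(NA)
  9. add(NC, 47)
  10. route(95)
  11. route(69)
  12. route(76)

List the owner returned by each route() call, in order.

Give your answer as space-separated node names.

Op 1: add NA@18 -> ring=[18:NA]
Op 2: route key 44: none >= 44, wrap to smallest pos 18 -> NA
Op 3: add NB@86 -> ring=[18:NA,86:NB]
Op 4: route key 2: smallest pos >= 2 is 18 -> NA
Op 5: route key 40: smallest pos >= 40 is 86 -> NB
Op 6: route key 44: smallest pos >= 44 is 86 -> NB
Op 7: route key 44: smallest pos >= 44 is 86 -> NB
Op 8: remove NA -> ring=[86:NB]
Op 9: add NC@47 -> ring=[47:NC,86:NB]
Op 10: route key 95: none >= 95, wrap to smallest pos 47 -> NC
Op 11: route key 69: smallest pos >= 69 is 86 -> NB
Op 12: route key 76: smallest pos >= 76 is 86 -> NB

Answer: NA NA NB NB NB NC NB NB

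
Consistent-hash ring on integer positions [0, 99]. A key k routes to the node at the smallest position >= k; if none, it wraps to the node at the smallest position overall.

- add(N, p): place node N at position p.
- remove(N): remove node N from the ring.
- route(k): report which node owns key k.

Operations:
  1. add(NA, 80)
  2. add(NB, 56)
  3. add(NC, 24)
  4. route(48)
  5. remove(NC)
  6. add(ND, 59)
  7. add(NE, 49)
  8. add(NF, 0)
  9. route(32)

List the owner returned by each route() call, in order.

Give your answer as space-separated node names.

Op 1: add NA@80 -> ring=[80:NA]
Op 2: add NB@56 -> ring=[56:NB,80:NA]
Op 3: add NC@24 -> ring=[24:NC,56:NB,80:NA]
Op 4: route key 48: smallest pos >= 48 is 56 -> NB
Op 5: remove NC -> ring=[56:NB,80:NA]
Op 6: add ND@59 -> ring=[56:NB,59:ND,80:NA]
Op 7: add NE@49 -> ring=[49:NE,56:NB,59:ND,80:NA]
Op 8: add NF@0 -> ring=[0:NF,49:NE,56:NB,59:ND,80:NA]
Op 9: route key 32: smallest pos >= 32 is 49 -> NE

Answer: NB NE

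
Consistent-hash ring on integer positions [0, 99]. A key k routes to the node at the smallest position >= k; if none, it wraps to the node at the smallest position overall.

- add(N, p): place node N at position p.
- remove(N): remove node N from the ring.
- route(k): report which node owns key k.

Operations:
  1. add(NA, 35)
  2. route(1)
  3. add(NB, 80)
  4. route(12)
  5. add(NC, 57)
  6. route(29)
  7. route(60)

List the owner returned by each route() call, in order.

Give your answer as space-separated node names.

Op 1: add NA@35 -> ring=[35:NA]
Op 2: route key 1: smallest pos >= 1 is 35 -> NA
Op 3: add NB@80 -> ring=[35:NA,80:NB]
Op 4: route key 12: smallest pos >= 12 is 35 -> NA
Op 5: add NC@57 -> ring=[35:NA,57:NC,80:NB]
Op 6: route key 29: smallest pos >= 29 is 35 -> NA
Op 7: route key 60: smallest pos >= 60 is 80 -> NB

Answer: NA NA NA NB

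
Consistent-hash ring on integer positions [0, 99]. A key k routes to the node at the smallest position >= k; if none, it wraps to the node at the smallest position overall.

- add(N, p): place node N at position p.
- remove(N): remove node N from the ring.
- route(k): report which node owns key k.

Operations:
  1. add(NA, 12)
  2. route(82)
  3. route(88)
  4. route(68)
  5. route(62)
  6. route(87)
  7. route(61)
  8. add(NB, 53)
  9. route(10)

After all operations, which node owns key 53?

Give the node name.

Answer: NB

Derivation:
Op 1: add NA@12 -> ring=[12:NA]
Op 2: route key 82: none >= 82, wrap to smallest pos 12 -> NA
Op 3: route key 88: none >= 88, wrap to smallest pos 12 -> NA
Op 4: route key 68: none >= 68, wrap to smallest pos 12 -> NA
Op 5: route key 62: none >= 62, wrap to smallest pos 12 -> NA
Op 6: route key 87: none >= 87, wrap to smallest pos 12 -> NA
Op 7: route key 61: none >= 61, wrap to smallest pos 12 -> NA
Op 8: add NB@53 -> ring=[12:NA,53:NB]
Op 9: route key 10: smallest pos >= 10 is 12 -> NA
Final route key 53: smallest pos >= 53 is 53 -> NB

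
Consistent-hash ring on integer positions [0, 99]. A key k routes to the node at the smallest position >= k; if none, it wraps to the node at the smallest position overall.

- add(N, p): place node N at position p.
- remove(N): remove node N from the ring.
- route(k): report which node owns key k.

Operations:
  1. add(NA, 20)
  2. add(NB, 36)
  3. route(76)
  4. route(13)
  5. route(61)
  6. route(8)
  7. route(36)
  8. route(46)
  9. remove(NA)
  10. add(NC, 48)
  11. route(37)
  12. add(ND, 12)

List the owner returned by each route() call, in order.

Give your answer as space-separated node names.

Op 1: add NA@20 -> ring=[20:NA]
Op 2: add NB@36 -> ring=[20:NA,36:NB]
Op 3: route key 76: none >= 76, wrap to smallest pos 20 -> NA
Op 4: route key 13: smallest pos >= 13 is 20 -> NA
Op 5: route key 61: none >= 61, wrap to smallest pos 20 -> NA
Op 6: route key 8: smallest pos >= 8 is 20 -> NA
Op 7: route key 36: smallest pos >= 36 is 36 -> NB
Op 8: route key 46: none >= 46, wrap to smallest pos 20 -> NA
Op 9: remove NA -> ring=[36:NB]
Op 10: add NC@48 -> ring=[36:NB,48:NC]
Op 11: route key 37: smallest pos >= 37 is 48 -> NC
Op 12: add ND@12 -> ring=[12:ND,36:NB,48:NC]

Answer: NA NA NA NA NB NA NC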